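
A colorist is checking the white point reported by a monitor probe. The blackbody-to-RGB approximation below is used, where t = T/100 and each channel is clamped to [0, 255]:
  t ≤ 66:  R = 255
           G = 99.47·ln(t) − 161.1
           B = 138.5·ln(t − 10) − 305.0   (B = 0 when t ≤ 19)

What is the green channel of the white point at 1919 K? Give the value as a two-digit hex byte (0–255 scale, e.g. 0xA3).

0x85

t = 1919/100 = 19.19; the t ≤ 66 branch applies.
G = 99.47·ln 19.19 − 161.1 = 99.47·2.9544 − 161.1 = 132.773.
Rounded: 133; in hex, 0x85.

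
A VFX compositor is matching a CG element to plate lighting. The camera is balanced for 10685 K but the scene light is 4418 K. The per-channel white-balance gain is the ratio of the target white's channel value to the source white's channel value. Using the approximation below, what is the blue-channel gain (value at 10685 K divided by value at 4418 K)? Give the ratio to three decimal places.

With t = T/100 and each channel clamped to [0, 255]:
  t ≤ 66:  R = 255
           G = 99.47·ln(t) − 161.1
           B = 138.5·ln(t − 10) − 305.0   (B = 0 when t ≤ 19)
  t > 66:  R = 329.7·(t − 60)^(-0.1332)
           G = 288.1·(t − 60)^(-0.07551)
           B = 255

1.385

At 4418 K (t = 44.18):
  B = 138.5·ln(44.18 − 10) − 305.0 = 138.5·ln 34.18 − 305.0 = 138.5·3.5316 − 305.0 = 184.132.
At 10685 K (t = 106.85):
  B = 255 by definition for t > 66.
Gain = 255.000 / 184.132 = 1.3849 → 1.385.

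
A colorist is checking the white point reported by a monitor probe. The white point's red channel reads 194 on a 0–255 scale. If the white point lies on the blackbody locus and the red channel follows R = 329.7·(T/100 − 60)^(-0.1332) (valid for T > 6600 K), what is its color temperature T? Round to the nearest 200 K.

11400 K

(t − 60)^(-0.1332) = 194/329.7 = 0.58841.
t − 60 = 0.58841^(1/-0.1332) = 0.58841^(-7.508) = 53.593, so t = 113.593.
T = 100·t = 11359 K → 11400 K to the nearest 200 K.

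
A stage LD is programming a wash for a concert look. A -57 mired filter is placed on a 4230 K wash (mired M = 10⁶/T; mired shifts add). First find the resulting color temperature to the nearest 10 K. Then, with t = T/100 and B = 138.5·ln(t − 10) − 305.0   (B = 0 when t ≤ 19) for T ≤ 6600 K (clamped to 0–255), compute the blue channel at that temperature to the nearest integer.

M_in = 10⁶/4230 = 236.41; M_out = 236.41 + (-57) = 179.41.
T_out = 10⁶/179.41 = 5573.9 K → 5570 K; t = 55.7.
B = 138.5·ln(55.7 − 10) − 305.0 = 138.5·ln 45.7 − 305.0 = 138.5·3.8221 − 305.0 = 224.361.
Rounded: 224.

224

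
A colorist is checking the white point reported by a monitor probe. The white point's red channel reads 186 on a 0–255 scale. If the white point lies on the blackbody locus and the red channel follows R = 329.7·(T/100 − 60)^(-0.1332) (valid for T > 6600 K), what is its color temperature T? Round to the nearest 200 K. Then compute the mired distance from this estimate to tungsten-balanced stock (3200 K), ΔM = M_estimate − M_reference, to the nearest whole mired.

(t − 60)^(-0.1332) = 186/329.7 = 0.56415.
t − 60 = 0.56415^(1/-0.1332) = 0.56415^(-7.508) = 73.521, so t = 133.521.
T = 100·t = 13352 K → 13400 K to the nearest 200 K.
M_estimate = 10⁶/13400 = 74.63; M_reference = 10⁶/3200 = 312.50.
ΔM = 74.63 − 312.50 = -237.87 → -238 mireds.

-238 mireds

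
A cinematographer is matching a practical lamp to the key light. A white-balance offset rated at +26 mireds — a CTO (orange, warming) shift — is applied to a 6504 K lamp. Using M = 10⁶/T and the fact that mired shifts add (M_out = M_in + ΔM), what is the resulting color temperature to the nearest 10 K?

5560 K

M_in = 10⁶/6504 = 153.75 mireds.
M_out = 153.75 + (+26) = 179.75 mireds.
T_out = 10⁶/179.75 = 5563.2 K → 5560 K.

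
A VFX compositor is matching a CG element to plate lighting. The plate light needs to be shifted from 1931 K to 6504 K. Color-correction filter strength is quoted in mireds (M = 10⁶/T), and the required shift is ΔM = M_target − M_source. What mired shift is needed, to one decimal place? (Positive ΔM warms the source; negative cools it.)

M_source = 10⁶/1931 = 517.866; M_target = 10⁶/6504 = 153.752.
ΔM = 153.752 − 517.866 = -364.115 → -364.1 mireds, a cooling shift.

-364.1 mireds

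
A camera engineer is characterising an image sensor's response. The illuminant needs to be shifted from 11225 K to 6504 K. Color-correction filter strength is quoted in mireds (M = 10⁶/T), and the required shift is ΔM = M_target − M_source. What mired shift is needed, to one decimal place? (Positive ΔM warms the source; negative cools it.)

+64.7 mireds

M_source = 10⁶/11225 = 89.087; M_target = 10⁶/6504 = 153.752.
ΔM = 153.752 − 89.087 = 64.665 → +64.7 mireds, a warming shift.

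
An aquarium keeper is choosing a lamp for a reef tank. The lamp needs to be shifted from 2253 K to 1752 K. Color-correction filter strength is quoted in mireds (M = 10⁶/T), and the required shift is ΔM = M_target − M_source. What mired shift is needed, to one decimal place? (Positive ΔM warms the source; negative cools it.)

+126.9 mireds

M_source = 10⁶/2253 = 443.853; M_target = 10⁶/1752 = 570.776.
ΔM = 570.776 − 443.853 = 126.924 → +126.9 mireds, a warming shift.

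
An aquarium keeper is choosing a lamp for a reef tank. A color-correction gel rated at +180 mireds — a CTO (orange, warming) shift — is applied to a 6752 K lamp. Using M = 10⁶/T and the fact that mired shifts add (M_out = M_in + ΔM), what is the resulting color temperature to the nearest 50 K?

M_in = 10⁶/6752 = 148.10 mireds.
M_out = 148.10 + (+180) = 328.10 mireds.
T_out = 10⁶/328.10 = 3047.8 K → 3050 K.

3050 K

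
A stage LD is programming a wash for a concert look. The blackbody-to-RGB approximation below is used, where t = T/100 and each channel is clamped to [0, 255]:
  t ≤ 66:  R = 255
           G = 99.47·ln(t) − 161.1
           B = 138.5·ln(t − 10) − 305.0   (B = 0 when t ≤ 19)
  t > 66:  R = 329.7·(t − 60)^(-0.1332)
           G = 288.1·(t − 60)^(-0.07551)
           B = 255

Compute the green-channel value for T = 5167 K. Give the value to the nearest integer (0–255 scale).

231

t = 5167/100 = 51.67; the t ≤ 66 branch applies.
G = 99.47·ln 51.67 − 161.1 = 99.47·3.9449 − 161.1 = 231.297.
Rounded: 231.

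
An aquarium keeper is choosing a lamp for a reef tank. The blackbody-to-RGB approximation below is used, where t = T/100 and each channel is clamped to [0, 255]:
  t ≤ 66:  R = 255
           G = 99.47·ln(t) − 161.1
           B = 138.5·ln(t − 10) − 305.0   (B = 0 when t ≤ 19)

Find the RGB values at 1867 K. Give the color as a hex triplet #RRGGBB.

t = 1867/100 = 18.67; the t ≤ 66 branch applies.
R = 255 by definition for t ≤ 66.
G = 99.47·ln 18.67 − 161.1 = 99.47·2.9269 − 161.1 = 130.041.
t = 18.67 ≤ 19, so B = 0.
Rounded: (255, 130, 0).
In hex: #FF8200.

#FF8200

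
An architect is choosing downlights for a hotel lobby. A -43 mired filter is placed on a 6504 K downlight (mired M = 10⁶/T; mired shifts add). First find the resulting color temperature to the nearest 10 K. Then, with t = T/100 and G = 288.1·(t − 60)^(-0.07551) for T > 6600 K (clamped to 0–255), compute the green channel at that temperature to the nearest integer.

M_in = 10⁶/6504 = 153.75; M_out = 153.75 + (-43) = 110.75.
T_out = 10⁶/110.75 = 9029.2 K → 9030 K; t = 90.3.
G = 288.1·(90.3 − 60)^(-0.07551) = 288.1·30.3^(-0.07551) = 288.1·0.77292 = 222.679.
Rounded: 223.

223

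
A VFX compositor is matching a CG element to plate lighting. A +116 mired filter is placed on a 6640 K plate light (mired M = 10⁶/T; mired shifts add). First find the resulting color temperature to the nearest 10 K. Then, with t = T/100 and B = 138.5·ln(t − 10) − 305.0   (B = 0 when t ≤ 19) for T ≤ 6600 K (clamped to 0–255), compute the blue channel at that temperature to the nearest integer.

154

M_in = 10⁶/6640 = 150.60; M_out = 150.60 + (+116) = 266.60.
T_out = 10⁶/266.60 = 3750.9 K → 3750 K; t = 37.5.
B = 138.5·ln(37.5 − 10) − 305.0 = 138.5·ln 27.5 − 305.0 = 138.5·3.3142 − 305.0 = 154.015.
Rounded: 154.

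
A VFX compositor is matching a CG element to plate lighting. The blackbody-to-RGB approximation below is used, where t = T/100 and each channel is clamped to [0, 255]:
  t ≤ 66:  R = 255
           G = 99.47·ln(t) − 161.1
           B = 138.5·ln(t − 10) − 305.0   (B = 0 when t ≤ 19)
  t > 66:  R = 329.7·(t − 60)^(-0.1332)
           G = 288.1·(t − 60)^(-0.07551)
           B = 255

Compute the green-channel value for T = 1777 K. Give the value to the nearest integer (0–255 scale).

125

t = 1777/100 = 17.77; the t ≤ 66 branch applies.
G = 99.47·ln 17.77 − 161.1 = 99.47·2.8775 − 161.1 = 125.126.
Rounded: 125.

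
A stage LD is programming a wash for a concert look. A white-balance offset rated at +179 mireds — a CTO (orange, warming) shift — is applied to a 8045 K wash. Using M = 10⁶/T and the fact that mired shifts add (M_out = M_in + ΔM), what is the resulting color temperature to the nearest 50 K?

M_in = 10⁶/8045 = 124.30 mireds.
M_out = 124.30 + (+179) = 303.30 mireds.
T_out = 10⁶/303.30 = 3297.1 K → 3300 K.

3300 K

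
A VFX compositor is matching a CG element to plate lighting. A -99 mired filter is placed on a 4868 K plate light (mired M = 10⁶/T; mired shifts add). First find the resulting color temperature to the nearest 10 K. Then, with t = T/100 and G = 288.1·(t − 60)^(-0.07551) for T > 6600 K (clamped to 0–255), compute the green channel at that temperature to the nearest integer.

221

M_in = 10⁶/4868 = 205.42; M_out = 205.42 + (-99) = 106.42.
T_out = 10⁶/106.42 = 9396.4 K → 9400 K; t = 94.
G = 288.1·(94 − 60)^(-0.07551) = 288.1·34^(-0.07551) = 288.1·0.76623 = 220.750.
Rounded: 221.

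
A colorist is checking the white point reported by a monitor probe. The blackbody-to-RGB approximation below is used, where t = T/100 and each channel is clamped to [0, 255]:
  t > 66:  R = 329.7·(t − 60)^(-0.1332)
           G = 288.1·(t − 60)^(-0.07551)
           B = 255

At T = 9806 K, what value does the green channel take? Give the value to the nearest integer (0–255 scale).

t = 9806/100 = 98.06; the t > 66 branch applies.
G = 288.1·(98.06 − 60)^(-0.07551) = 288.1·38.06^(-0.07551) = 288.1·0.75973 = 218.878.
Rounded: 219.

219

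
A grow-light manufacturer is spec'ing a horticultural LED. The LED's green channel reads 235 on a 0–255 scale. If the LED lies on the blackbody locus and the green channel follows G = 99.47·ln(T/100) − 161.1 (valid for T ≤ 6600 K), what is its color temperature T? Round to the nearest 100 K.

5400 K

ln t = (235 + 161.1) / 99.47 = 3.9821.
t = e^3.9821 = 53.630.
T = 100·t = 5363 K → 5400 K to the nearest 100 K.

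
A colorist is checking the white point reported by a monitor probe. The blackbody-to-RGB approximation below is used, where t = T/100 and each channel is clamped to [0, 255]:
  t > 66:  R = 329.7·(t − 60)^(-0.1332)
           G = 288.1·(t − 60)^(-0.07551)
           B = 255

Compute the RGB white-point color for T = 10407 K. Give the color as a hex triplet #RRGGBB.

t = 10407/100 = 104.07; the t > 66 branch applies.
R = 329.7·(104.07 − 60)^(-0.1332) = 329.7·44.07^(-0.1332) = 329.7·0.60395 = 199.122.
G = 288.1·(104.07 − 60)^(-0.07551) = 288.1·44.07^(-0.07551) = 288.1·0.75136 = 216.468.
B = 255 by definition for t > 66.
Rounded: (199, 216, 255).
In hex: #C7D8FF.

#C7D8FF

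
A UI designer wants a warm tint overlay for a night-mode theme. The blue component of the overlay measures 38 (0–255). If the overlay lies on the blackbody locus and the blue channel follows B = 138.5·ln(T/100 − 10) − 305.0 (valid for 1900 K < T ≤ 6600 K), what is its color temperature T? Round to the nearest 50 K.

2200 K

ln(t − 10) = (38 + 305.0) / 138.5 = 2.4765.
t − 10 = e^2.4765 = 11.900, so t = 21.900.
T = 100·t = 2190 K → 2200 K to the nearest 50 K.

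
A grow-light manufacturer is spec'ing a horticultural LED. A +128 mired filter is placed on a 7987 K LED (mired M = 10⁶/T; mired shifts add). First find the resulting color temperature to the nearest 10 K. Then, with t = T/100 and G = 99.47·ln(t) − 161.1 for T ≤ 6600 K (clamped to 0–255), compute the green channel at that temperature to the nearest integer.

M_in = 10⁶/7987 = 125.20; M_out = 125.20 + (+128) = 253.20.
T_out = 10⁶/253.20 = 3949.4 K → 3950 K; t = 39.5.
G = 99.47·ln 39.5 − 161.1 = 99.47·3.6763 − 161.1 = 204.582.
Rounded: 205.

205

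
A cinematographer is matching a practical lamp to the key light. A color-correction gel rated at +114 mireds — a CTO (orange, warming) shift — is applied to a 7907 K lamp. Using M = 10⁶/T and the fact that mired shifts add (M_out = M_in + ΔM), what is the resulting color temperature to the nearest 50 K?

4150 K

M_in = 10⁶/7907 = 126.47 mireds.
M_out = 126.47 + (+114) = 240.47 mireds.
T_out = 10⁶/240.47 = 4158.5 K → 4150 K.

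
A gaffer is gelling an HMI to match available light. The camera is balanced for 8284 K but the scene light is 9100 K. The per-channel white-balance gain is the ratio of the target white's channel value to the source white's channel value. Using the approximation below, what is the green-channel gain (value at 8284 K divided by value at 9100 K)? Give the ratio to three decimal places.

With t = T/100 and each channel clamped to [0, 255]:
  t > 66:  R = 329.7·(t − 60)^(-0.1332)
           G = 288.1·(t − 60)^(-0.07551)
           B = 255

At 9100 K (t = 91):
  G = 288.1·(91 − 60)^(-0.07551) = 288.1·31^(-0.07551) = 288.1·0.77159 = 222.295.
At 8284 K (t = 82.84):
  G = 288.1·(82.84 − 60)^(-0.07551) = 288.1·22.84^(-0.07551) = 288.1·0.78960 = 227.483.
Gain = 227.483 / 222.295 = 1.0233 → 1.023.

1.023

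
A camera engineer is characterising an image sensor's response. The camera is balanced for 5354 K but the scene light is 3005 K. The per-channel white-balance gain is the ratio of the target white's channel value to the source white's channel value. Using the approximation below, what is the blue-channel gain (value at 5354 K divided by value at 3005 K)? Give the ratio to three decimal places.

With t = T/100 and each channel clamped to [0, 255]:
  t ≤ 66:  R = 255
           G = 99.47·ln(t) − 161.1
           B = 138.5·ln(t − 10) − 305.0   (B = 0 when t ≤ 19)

At 3005 K (t = 30.05):
  B = 138.5·ln(30.05 − 10) − 305.0 = 138.5·ln 20.05 − 305.0 = 138.5·2.9982 − 305.0 = 110.255.
At 5354 K (t = 53.54):
  B = 138.5·ln(53.54 − 10) − 305.0 = 138.5·ln 43.54 − 305.0 = 138.5·3.7737 − 305.0 = 217.655.
Gain = 217.655 / 110.255 = 1.9741 → 1.974.

1.974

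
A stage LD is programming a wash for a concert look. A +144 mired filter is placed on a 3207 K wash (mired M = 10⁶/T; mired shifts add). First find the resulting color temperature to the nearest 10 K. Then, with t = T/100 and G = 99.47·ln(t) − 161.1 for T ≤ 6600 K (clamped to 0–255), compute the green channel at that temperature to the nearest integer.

M_in = 10⁶/3207 = 311.82; M_out = 311.82 + (+144) = 455.82.
T_out = 10⁶/455.82 = 2193.9 K → 2190 K; t = 21.9.
G = 99.47·ln 21.9 − 161.1 = 99.47·3.0865 − 161.1 = 145.913.
Rounded: 146.

146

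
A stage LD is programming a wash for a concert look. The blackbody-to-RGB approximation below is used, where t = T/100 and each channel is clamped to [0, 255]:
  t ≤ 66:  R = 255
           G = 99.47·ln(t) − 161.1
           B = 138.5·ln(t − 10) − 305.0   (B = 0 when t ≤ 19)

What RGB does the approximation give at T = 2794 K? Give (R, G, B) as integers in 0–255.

t = 2794/100 = 27.94; the t ≤ 66 branch applies.
R = 255 by definition for t ≤ 66.
G = 99.47·ln 27.94 − 161.1 = 99.47·3.3301 − 161.1 = 170.141.
B = 138.5·ln(27.94 − 10) − 305.0 = 138.5·ln 17.94 − 305.0 = 138.5·2.8870 − 305.0 = 94.854.
Rounded: (255, 170, 95).

(255, 170, 95)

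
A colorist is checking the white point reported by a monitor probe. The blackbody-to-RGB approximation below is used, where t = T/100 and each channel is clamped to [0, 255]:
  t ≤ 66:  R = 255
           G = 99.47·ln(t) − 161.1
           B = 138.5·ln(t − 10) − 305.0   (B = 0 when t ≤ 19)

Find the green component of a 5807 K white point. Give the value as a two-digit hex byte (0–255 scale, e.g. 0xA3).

0xF3

t = 5807/100 = 58.07; the t ≤ 66 branch applies.
G = 99.47·ln 58.07 − 161.1 = 99.47·4.0616 − 161.1 = 242.912.
Rounded: 243; in hex, 0xF3.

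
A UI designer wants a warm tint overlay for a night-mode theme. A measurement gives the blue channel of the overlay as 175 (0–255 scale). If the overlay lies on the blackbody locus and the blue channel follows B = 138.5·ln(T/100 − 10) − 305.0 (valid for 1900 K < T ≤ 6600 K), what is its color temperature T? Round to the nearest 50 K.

ln(t − 10) = (175 + 305.0) / 138.5 = 3.4657.
t − 10 = e^3.4657 = 31.999, so t = 41.999.
T = 100·t = 4200 K → 4200 K to the nearest 50 K.

4200 K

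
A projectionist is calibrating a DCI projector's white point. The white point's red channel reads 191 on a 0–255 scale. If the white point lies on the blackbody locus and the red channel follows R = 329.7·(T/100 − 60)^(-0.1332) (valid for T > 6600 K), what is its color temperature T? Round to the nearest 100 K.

12000 K

(t − 60)^(-0.1332) = 191/329.7 = 0.57931.
t − 60 = 0.57931^(1/-0.1332) = 0.57931^(-7.508) = 60.245, so t = 120.245.
T = 100·t = 12025 K → 12000 K to the nearest 100 K.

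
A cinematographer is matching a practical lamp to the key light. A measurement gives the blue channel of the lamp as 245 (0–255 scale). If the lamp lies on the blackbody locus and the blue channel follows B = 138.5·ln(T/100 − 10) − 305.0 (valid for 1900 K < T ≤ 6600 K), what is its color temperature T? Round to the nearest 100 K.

6300 K

ln(t − 10) = (245 + 305.0) / 138.5 = 3.9711.
t − 10 = e^3.9711 = 53.044, so t = 63.044.
T = 100·t = 6304 K → 6300 K to the nearest 100 K.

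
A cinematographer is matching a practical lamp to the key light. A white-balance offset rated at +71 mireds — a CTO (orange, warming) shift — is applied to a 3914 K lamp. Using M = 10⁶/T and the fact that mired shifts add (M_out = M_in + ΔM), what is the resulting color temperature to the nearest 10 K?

M_in = 10⁶/3914 = 255.49 mireds.
M_out = 255.49 + (+71) = 326.49 mireds.
T_out = 10⁶/326.49 = 3062.9 K → 3060 K.

3060 K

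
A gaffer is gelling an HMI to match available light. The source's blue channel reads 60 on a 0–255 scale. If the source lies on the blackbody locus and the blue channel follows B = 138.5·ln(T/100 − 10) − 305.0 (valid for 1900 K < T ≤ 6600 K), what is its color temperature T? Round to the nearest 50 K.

2400 K

ln(t − 10) = (60 + 305.0) / 138.5 = 2.6354.
t − 10 = e^2.6354 = 13.949, so t = 23.949.
T = 100·t = 2395 K → 2400 K to the nearest 50 K.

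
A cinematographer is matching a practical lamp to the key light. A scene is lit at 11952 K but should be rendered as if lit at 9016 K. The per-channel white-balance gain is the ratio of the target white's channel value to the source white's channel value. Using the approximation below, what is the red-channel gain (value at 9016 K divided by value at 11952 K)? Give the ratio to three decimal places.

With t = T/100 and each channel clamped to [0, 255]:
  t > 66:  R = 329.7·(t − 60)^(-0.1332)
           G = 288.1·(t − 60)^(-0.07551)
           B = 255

1.095

At 11952 K (t = 119.52):
  R = 329.7·(119.52 − 60)^(-0.1332) = 329.7·59.52^(-0.1332) = 329.7·0.58025 = 191.308.
At 9016 K (t = 90.16):
  R = 329.7·(90.16 − 60)^(-0.1332) = 329.7·30.16^(-0.1332) = 329.7·0.63524 = 209.440.
Gain = 209.440 / 191.308 = 1.0948 → 1.095.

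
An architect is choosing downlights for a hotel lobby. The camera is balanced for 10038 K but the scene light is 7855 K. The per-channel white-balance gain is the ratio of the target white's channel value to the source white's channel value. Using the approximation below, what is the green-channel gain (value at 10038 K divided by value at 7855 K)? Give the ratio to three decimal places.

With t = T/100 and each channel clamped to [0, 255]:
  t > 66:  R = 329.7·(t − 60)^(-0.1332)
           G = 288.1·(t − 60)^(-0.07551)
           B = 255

At 7855 K (t = 78.55):
  G = 288.1·(78.55 − 60)^(-0.07551) = 288.1·18.55^(-0.07551) = 288.1·0.80210 = 231.084.
At 10038 K (t = 100.38):
  G = 288.1·(100.38 − 60)^(-0.07551) = 288.1·40.38^(-0.07551) = 288.1·0.75634 = 217.902.
Gain = 217.902 / 231.084 = 0.9430 → 0.943.

0.943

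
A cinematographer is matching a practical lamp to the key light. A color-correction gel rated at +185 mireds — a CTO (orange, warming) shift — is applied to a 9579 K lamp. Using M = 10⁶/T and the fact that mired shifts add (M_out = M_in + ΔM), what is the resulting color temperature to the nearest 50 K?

3450 K

M_in = 10⁶/9579 = 104.40 mireds.
M_out = 104.40 + (+185) = 289.40 mireds.
T_out = 10⁶/289.40 = 3455.5 K → 3450 K.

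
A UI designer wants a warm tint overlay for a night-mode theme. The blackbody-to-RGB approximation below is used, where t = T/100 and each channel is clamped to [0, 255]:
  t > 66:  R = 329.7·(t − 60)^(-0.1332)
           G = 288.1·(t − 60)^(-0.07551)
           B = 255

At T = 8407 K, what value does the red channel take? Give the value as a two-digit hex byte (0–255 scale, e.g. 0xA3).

0xD8

t = 8407/100 = 84.07; the t > 66 branch applies.
R = 329.7·(84.07 − 60)^(-0.1332) = 329.7·24.07^(-0.1332) = 329.7·0.65462 = 215.827.
Rounded: 216; in hex, 0xD8.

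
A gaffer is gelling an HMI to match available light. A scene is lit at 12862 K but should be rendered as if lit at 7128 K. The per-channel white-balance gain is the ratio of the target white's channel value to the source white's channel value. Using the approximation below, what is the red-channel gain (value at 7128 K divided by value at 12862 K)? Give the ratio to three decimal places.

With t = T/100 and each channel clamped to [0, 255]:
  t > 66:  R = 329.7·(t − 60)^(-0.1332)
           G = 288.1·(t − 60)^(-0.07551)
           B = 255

1.272

At 12862 K (t = 128.62):
  R = 329.7·(128.62 − 60)^(-0.1332) = 329.7·68.62^(-0.1332) = 329.7·0.56936 = 187.717.
At 7128 K (t = 71.28):
  R = 329.7·(71.28 − 60)^(-0.1332) = 329.7·11.28^(-0.1332) = 329.7·0.72416 = 238.754.
Gain = 238.754 / 187.717 = 1.2719 → 1.272.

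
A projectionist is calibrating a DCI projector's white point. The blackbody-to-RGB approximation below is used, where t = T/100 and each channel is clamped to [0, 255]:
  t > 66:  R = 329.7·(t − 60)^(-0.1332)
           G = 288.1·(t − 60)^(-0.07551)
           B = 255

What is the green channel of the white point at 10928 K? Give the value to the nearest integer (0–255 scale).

215

t = 10928/100 = 109.28; the t > 66 branch applies.
G = 288.1·(109.28 − 60)^(-0.07551) = 288.1·49.28^(-0.07551) = 288.1·0.74505 = 214.649.
Rounded: 215.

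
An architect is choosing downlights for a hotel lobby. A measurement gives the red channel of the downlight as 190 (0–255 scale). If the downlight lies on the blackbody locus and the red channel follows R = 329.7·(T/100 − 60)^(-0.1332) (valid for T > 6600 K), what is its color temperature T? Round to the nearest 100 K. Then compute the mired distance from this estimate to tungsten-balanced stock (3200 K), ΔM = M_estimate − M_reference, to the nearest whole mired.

-231 mireds

(t − 60)^(-0.1332) = 190/329.7 = 0.57628.
t − 60 = 0.57628^(1/-0.1332) = 0.57628^(-7.508) = 62.667, so t = 122.667.
T = 100·t = 12267 K → 12300 K to the nearest 100 K.
M_estimate = 10⁶/12300 = 81.30; M_reference = 10⁶/3200 = 312.50.
ΔM = 81.30 − 312.50 = -231.20 → -231 mireds.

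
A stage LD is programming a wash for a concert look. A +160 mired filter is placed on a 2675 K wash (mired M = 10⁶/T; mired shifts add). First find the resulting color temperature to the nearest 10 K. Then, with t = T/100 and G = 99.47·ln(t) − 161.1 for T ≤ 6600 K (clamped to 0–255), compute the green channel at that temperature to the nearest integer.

M_in = 10⁶/2675 = 373.83; M_out = 373.83 + (+160) = 533.83.
T_out = 10⁶/533.83 = 1873.2 K → 1870 K; t = 18.7.
G = 99.47·ln 18.7 − 161.1 = 99.47·2.9285 − 161.1 = 130.200.
Rounded: 130.

130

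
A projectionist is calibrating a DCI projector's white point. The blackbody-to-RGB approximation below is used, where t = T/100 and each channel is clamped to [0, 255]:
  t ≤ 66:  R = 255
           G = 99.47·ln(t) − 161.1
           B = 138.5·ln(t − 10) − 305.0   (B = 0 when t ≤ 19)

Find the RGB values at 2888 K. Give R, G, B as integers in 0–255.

R=255, G=173, B=102

t = 2888/100 = 28.88; the t ≤ 66 branch applies.
R = 255 by definition for t ≤ 66.
G = 99.47·ln 28.88 − 161.1 = 99.47·3.3631 − 161.1 = 173.432.
B = 138.5·ln(28.88 − 10) − 305.0 = 138.5·ln 18.88 − 305.0 = 138.5·2.9381 − 305.0 = 101.927.
Rounded: (255, 173, 102).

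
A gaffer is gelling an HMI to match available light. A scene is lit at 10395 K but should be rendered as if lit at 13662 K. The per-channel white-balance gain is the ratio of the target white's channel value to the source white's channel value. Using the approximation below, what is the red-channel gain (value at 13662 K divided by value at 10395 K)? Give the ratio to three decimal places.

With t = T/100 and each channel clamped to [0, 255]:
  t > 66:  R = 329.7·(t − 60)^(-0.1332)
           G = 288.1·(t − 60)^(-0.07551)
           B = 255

0.929

At 10395 K (t = 103.95):
  R = 329.7·(103.95 − 60)^(-0.1332) = 329.7·43.95^(-0.1332) = 329.7·0.60417 = 199.194.
At 13662 K (t = 136.62):
  R = 329.7·(136.62 − 60)^(-0.1332) = 329.7·76.62^(-0.1332) = 329.7·0.56106 = 184.980.
Gain = 184.980 / 199.194 = 0.9286 → 0.929.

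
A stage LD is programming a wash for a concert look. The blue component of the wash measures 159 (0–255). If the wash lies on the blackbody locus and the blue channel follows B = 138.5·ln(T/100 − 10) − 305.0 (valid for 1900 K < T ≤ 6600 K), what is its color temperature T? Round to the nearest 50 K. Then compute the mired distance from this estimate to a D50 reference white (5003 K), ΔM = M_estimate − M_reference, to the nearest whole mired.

ln(t − 10) = (159 + 305.0) / 138.5 = 3.3502.
t − 10 = e^3.3502 = 28.508, so t = 38.508.
T = 100·t = 3851 K → 3850 K to the nearest 50 K.
M_estimate = 10⁶/3850 = 259.74; M_reference = 10⁶/5003 = 199.88.
ΔM = 259.74 − 199.88 = 59.86 → +60 mireds.

+60 mireds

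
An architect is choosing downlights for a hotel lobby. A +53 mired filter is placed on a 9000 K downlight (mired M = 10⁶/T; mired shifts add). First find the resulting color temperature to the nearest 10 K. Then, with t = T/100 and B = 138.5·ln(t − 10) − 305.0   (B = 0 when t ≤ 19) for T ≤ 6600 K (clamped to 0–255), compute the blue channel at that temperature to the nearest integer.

M_in = 10⁶/9000 = 111.11; M_out = 111.11 + (+53) = 164.11.
T_out = 10⁶/164.11 = 6093.4 K → 6090 K; t = 60.9.
B = 138.5·ln(60.9 − 10) − 305.0 = 138.5·ln 50.9 − 305.0 = 138.5·3.9299 − 305.0 = 239.286.
Rounded: 239.

239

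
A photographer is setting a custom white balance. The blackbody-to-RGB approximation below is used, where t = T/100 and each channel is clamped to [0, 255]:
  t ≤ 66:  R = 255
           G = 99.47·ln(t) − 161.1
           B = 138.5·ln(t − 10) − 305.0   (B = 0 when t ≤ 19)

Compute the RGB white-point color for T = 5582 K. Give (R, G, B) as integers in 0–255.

t = 5582/100 = 55.82; the t ≤ 66 branch applies.
R = 255 by definition for t ≤ 66.
G = 99.47·ln 55.82 − 161.1 = 99.47·4.0221 − 161.1 = 238.981.
B = 138.5·ln(55.82 − 10) − 305.0 = 138.5·ln 45.82 − 305.0 = 138.5·3.8247 − 305.0 = 224.724.
Rounded: (255, 239, 225).

(255, 239, 225)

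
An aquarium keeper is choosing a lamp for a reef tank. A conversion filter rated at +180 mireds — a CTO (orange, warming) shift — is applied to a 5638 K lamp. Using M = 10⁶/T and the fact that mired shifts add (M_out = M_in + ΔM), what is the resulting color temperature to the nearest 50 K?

M_in = 10⁶/5638 = 177.37 mireds.
M_out = 177.37 + (+180) = 357.37 mireds.
T_out = 10⁶/357.37 = 2798.2 K → 2800 K.

2800 K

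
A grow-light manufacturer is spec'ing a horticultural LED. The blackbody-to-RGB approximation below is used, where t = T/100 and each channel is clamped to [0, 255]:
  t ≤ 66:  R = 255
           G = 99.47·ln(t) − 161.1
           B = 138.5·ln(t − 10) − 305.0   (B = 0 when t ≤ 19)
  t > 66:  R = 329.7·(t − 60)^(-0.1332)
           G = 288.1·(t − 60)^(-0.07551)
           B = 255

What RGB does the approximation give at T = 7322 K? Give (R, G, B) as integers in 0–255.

t = 7322/100 = 73.22; the t > 66 branch applies.
R = 329.7·(73.22 − 60)^(-0.1332) = 329.7·13.22^(-0.1332) = 329.7·0.70901 = 233.760.
G = 288.1·(73.22 − 60)^(-0.07551) = 288.1·13.22^(-0.07551) = 288.1·0.82288 = 237.071.
B = 255 by definition for t > 66.
Rounded: (234, 237, 255).

(234, 237, 255)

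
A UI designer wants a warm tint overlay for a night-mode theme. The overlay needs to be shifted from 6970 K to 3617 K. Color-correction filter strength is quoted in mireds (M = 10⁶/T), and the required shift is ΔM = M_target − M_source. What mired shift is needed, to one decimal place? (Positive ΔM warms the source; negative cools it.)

+133.0 mireds

M_source = 10⁶/6970 = 143.472; M_target = 10⁶/3617 = 276.472.
ΔM = 276.472 − 143.472 = 133.000 → +133.0 mireds, a warming shift.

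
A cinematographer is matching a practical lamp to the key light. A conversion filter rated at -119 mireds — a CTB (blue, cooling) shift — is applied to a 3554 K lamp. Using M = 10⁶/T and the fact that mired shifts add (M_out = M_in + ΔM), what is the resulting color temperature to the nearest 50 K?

6150 K

M_in = 10⁶/3554 = 281.37 mireds.
M_out = 281.37 + (-119) = 162.37 mireds.
T_out = 10⁶/162.37 = 6158.7 K → 6150 K.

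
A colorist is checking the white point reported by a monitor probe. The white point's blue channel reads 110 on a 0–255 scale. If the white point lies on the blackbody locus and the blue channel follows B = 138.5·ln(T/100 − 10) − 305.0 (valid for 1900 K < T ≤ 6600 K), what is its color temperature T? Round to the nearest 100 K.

ln(t − 10) = (110 + 305.0) / 138.5 = 2.9964.
t − 10 = e^2.9964 = 20.013, so t = 30.013.
T = 100·t = 3001 K → 3000 K to the nearest 100 K.

3000 K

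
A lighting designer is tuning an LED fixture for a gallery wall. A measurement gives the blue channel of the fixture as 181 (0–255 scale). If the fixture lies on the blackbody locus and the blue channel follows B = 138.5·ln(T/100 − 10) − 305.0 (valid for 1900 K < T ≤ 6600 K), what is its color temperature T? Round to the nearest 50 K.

ln(t − 10) = (181 + 305.0) / 138.5 = 3.5090.
t − 10 = e^3.5090 = 33.416, so t = 43.416.
T = 100·t = 4342 K → 4350 K to the nearest 50 K.

4350 K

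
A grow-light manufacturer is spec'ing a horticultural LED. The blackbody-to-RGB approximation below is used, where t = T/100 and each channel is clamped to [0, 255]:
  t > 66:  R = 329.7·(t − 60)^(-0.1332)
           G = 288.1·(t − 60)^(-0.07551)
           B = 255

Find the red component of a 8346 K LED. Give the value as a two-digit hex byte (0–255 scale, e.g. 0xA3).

0xD9

t = 8346/100 = 83.46; the t > 66 branch applies.
R = 329.7·(83.46 − 60)^(-0.1332) = 329.7·23.46^(-0.1332) = 329.7·0.65686 = 216.566.
Rounded: 217; in hex, 0xD9.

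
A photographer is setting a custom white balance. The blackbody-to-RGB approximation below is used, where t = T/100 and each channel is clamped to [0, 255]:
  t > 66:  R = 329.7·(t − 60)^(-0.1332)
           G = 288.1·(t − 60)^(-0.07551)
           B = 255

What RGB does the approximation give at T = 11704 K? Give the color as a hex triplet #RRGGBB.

t = 11704/100 = 117.04; the t > 66 branch applies.
R = 329.7·(117.04 − 60)^(-0.1332) = 329.7·57.04^(-0.1332) = 329.7·0.58355 = 192.396.
G = 288.1·(117.04 − 60)^(-0.07551) = 288.1·57.04^(-0.07551) = 288.1·0.73687 = 212.292.
B = 255 by definition for t > 66.
Rounded: (192, 212, 255).
In hex: #C0D4FF.

#C0D4FF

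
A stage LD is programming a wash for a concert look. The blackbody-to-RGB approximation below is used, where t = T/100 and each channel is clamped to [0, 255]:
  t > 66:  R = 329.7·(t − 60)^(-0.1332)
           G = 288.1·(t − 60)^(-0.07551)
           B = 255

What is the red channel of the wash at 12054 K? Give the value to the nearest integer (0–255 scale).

t = 12054/100 = 120.54; the t > 66 branch applies.
R = 329.7·(120.54 − 60)^(-0.1332) = 329.7·60.54^(-0.1332) = 329.7·0.57894 = 190.876.
Rounded: 191.

191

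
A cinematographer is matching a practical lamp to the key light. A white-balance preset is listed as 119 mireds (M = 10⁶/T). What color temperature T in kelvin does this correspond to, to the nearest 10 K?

8400 K

T = 10⁶ / 119 = 8403.36 K → 8400 K.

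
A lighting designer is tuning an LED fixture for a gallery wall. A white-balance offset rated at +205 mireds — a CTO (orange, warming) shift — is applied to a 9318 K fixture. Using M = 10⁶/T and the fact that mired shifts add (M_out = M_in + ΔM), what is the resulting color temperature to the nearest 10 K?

M_in = 10⁶/9318 = 107.32 mireds.
M_out = 107.32 + (+205) = 312.32 mireds.
T_out = 10⁶/312.32 = 3201.9 K → 3200 K.

3200 K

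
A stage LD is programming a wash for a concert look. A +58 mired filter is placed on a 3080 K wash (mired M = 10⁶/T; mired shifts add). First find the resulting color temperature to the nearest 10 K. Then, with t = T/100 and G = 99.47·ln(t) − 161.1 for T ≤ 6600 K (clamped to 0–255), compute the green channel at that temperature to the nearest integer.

M_in = 10⁶/3080 = 324.68; M_out = 324.68 + (+58) = 382.68.
T_out = 10⁶/382.68 = 2613.2 K → 2610 K; t = 26.1.
G = 99.47·ln 26.1 − 161.1 = 99.47·3.2619 − 161.1 = 163.365.
Rounded: 163.

163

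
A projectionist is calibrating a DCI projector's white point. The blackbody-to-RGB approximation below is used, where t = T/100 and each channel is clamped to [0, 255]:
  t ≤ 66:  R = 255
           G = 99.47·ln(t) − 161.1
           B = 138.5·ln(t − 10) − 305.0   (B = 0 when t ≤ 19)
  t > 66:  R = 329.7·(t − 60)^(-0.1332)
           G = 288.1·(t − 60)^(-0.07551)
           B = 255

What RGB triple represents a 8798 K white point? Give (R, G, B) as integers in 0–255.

t = 8798/100 = 87.98; the t > 66 branch applies.
R = 329.7·(87.98 − 60)^(-0.1332) = 329.7·27.98^(-0.1332) = 329.7·0.64162 = 211.543.
G = 288.1·(87.98 − 60)^(-0.07551) = 288.1·27.98^(-0.07551) = 288.1·0.77759 = 224.023.
B = 255 by definition for t > 66.
Rounded: (212, 224, 255).

(212, 224, 255)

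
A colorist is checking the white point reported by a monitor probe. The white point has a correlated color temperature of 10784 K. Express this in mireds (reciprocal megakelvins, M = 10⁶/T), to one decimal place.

92.7 mireds

M = 10⁶ / 10784 = 92.730 → 92.7 mireds.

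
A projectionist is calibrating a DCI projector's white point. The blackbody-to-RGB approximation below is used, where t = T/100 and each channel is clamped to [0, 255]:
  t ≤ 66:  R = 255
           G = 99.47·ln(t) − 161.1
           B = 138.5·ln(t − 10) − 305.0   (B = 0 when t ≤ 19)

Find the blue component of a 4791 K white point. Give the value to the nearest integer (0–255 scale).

t = 4791/100 = 47.91; the t ≤ 66 branch applies.
B = 138.5·ln(47.91 − 10) − 305.0 = 138.5·ln 37.91 − 305.0 = 138.5·3.6352 − 305.0 = 198.477.
Rounded: 198.

198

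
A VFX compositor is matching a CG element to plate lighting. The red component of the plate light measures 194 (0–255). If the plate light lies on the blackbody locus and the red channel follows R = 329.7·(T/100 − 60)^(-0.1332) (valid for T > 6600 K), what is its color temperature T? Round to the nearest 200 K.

11400 K

(t − 60)^(-0.1332) = 194/329.7 = 0.58841.
t − 60 = 0.58841^(1/-0.1332) = 0.58841^(-7.508) = 53.593, so t = 113.593.
T = 100·t = 11359 K → 11400 K to the nearest 200 K.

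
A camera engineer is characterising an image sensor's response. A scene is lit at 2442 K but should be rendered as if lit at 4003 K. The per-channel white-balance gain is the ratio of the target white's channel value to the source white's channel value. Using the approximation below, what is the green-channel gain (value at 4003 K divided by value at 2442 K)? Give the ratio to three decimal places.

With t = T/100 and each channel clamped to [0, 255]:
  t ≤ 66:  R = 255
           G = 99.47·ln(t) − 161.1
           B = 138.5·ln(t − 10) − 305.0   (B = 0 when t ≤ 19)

At 2442 K (t = 24.42):
  G = 99.47·ln 24.42 − 161.1 = 99.47·3.1954 − 161.1 = 156.747.
At 4003 K (t = 40.03):
  G = 99.47·ln 40.03 − 161.1 = 99.47·3.6896 − 161.1 = 205.907.
Gain = 205.907 / 156.747 = 1.3136 → 1.314.

1.314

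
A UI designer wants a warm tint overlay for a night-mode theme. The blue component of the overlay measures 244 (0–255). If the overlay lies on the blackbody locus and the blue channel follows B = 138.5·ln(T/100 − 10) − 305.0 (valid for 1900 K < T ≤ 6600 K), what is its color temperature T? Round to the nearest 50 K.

ln(t − 10) = (244 + 305.0) / 138.5 = 3.9639.
t − 10 = e^3.9639 = 52.662, so t = 62.662.
T = 100·t = 6266 K → 6250 K to the nearest 50 K.

6250 K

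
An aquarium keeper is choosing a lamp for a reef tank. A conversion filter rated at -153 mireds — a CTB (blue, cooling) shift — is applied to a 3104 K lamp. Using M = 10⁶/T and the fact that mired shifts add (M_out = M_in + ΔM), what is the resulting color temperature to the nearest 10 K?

M_in = 10⁶/3104 = 322.16 mireds.
M_out = 322.16 + (-153) = 169.16 mireds.
T_out = 10⁶/169.16 = 5911.4 K → 5910 K.

5910 K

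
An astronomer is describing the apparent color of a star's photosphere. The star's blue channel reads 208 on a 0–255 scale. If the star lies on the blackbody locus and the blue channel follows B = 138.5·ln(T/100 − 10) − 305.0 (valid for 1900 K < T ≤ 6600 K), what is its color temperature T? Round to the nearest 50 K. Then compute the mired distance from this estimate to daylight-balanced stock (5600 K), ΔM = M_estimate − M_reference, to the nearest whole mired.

+19 mireds

ln(t − 10) = (208 + 305.0) / 138.5 = 3.7040.
t − 10 = e^3.7040 = 40.608, so t = 50.608.
T = 100·t = 5061 K → 5050 K to the nearest 50 K.
M_estimate = 10⁶/5050 = 198.02; M_reference = 10⁶/5600 = 178.57.
ΔM = 198.02 − 178.57 = 19.45 → +19 mireds.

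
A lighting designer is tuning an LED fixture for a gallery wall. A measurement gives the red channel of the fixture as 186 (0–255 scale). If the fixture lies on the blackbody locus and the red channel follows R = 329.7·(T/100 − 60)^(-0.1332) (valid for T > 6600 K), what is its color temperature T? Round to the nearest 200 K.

13400 K

(t − 60)^(-0.1332) = 186/329.7 = 0.56415.
t − 60 = 0.56415^(1/-0.1332) = 0.56415^(-7.508) = 73.521, so t = 133.521.
T = 100·t = 13352 K → 13400 K to the nearest 200 K.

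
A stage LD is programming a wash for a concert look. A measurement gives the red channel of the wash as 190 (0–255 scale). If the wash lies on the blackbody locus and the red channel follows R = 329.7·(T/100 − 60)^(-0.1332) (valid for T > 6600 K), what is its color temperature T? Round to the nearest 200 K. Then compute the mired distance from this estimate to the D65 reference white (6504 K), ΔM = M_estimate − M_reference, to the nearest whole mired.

(t − 60)^(-0.1332) = 190/329.7 = 0.57628.
t − 60 = 0.57628^(1/-0.1332) = 0.57628^(-7.508) = 62.667, so t = 122.667.
T = 100·t = 12267 K → 12200 K to the nearest 200 K.
M_estimate = 10⁶/12200 = 81.97; M_reference = 10⁶/6504 = 153.75.
ΔM = 81.97 − 153.75 = -71.78 → -72 mireds.

-72 mireds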